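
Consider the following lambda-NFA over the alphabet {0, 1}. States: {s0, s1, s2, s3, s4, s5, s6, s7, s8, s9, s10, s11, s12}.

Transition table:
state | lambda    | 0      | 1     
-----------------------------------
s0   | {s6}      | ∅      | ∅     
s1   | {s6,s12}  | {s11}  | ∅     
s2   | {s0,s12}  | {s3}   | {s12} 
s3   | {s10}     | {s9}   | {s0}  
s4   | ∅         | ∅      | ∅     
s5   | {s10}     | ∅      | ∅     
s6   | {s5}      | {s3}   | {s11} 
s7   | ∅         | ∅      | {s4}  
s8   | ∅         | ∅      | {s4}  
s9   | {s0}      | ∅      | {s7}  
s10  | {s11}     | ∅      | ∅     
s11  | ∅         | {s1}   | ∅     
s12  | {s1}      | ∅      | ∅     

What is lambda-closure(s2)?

Start with {s2}.
From s2 via lambda: add s0, s12.
From s0 via lambda: add s6.
From s12 via lambda: add s1.
From s6 via lambda: add s5.
From s5 via lambda: add s10.
From s10 via lambda: add s11.
No new states can be added; the closed set is {s0, s1, s2, s5, s6, s10, s11, s12}.

{s0, s1, s2, s5, s6, s10, s11, s12}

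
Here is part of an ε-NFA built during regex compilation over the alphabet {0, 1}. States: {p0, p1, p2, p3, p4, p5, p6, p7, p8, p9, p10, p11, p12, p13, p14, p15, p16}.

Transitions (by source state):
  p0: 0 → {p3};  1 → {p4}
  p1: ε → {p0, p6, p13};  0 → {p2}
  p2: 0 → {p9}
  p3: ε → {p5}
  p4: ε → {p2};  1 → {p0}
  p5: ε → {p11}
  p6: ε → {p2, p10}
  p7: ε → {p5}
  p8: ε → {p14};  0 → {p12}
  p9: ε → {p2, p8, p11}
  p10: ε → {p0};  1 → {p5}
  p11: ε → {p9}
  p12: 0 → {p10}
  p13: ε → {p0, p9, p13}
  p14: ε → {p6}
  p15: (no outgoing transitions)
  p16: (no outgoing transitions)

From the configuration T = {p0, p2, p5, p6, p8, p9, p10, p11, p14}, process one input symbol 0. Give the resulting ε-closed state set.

p0 on 0 → {p3}.
p2 on 0 → {p9}.
p8 on 0 → {p12}.
No 0-transition from p5, p6, p9, p10, p11, p14.
Union after reading 0: {p3, p9, p12}.
Now take the ε-closure:
From p3 via ε: add p5.
From p9 via ε: add p2, p8, p11.
From p8 via ε: add p14.
From p14 via ε: add p6.
From p6 via ε: add p10.
From p10 via ε: add p0.
No new states can be added; the closed set is {p0, p2, p3, p5, p6, p8, p9, p10, p11, p12, p14}.

{p0, p2, p3, p5, p6, p8, p9, p10, p11, p12, p14}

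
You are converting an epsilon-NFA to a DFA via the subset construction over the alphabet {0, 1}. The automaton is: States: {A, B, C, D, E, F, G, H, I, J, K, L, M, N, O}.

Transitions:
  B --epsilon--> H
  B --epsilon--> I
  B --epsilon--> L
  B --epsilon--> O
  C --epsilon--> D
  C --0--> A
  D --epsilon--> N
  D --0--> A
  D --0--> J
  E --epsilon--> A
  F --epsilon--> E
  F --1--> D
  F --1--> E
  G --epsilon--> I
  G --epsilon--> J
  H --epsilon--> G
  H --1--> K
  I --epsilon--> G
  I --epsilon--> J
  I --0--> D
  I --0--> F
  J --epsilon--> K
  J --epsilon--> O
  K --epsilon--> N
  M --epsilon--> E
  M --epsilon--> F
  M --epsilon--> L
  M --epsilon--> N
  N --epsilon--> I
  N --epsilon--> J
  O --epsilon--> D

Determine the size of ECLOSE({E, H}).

Start with {E, H}.
From E via epsilon: add A.
From H via epsilon: add G.
From G via epsilon: add I, J.
From J via epsilon: add K, O.
From K via epsilon: add N.
From O via epsilon: add D.
epsilon-closure = {A, D, E, G, H, I, J, K, N, O}, which has 10 states.

10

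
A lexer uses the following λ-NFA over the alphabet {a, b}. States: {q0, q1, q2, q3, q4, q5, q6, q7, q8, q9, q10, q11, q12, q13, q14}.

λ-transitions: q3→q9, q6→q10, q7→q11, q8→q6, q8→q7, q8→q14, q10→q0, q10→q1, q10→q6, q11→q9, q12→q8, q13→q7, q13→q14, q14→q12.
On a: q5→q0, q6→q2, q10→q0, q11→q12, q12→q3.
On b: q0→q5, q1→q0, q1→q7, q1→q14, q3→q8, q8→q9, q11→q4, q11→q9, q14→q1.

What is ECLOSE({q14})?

Start with {q14}.
From q14 via λ: add q12.
From q12 via λ: add q8.
From q8 via λ: add q6, q7.
From q6 via λ: add q10.
From q7 via λ: add q11.
From q10 via λ: add q0, q1.
From q11 via λ: add q9.
No new states can be added; the closed set is {q0, q1, q6, q7, q8, q9, q10, q11, q12, q14}.

{q0, q1, q6, q7, q8, q9, q10, q11, q12, q14}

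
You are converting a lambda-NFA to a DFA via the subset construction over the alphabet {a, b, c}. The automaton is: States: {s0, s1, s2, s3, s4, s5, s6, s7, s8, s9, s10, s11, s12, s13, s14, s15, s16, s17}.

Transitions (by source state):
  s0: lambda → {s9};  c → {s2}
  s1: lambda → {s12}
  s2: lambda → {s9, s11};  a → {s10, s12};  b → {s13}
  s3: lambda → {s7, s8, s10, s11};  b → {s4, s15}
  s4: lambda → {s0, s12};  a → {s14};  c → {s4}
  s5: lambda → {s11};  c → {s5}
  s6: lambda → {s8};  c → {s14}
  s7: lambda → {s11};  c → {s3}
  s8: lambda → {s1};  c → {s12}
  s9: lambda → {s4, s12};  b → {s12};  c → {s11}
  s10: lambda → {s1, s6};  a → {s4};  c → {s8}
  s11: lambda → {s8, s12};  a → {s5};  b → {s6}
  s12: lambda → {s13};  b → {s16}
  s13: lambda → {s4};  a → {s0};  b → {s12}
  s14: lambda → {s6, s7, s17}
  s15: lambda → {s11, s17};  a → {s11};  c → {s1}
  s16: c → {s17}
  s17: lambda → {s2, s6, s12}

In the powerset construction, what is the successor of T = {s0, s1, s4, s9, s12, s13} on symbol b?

{s0, s4, s9, s12, s13, s16}

s9 on b → {s12}.
s12 on b → {s16}.
s13 on b → {s12}.
No b-transition from s0, s1, s4.
Union after reading b: {s12, s16}.
Now take the lambda-closure:
From s12 via lambda: add s13.
From s13 via lambda: add s4.
From s4 via lambda: add s0.
From s0 via lambda: add s9.
No new states can be added; the closed set is {s0, s4, s9, s12, s13, s16}.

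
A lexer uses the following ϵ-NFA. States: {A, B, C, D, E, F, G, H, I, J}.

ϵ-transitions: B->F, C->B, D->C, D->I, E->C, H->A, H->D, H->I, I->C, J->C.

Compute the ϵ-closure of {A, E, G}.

Start with {A, E, G}.
From E via ϵ: add C.
From C via ϵ: add B.
From B via ϵ: add F.
No new states can be added; the closed set is {A, B, C, E, F, G}.

{A, B, C, E, F, G}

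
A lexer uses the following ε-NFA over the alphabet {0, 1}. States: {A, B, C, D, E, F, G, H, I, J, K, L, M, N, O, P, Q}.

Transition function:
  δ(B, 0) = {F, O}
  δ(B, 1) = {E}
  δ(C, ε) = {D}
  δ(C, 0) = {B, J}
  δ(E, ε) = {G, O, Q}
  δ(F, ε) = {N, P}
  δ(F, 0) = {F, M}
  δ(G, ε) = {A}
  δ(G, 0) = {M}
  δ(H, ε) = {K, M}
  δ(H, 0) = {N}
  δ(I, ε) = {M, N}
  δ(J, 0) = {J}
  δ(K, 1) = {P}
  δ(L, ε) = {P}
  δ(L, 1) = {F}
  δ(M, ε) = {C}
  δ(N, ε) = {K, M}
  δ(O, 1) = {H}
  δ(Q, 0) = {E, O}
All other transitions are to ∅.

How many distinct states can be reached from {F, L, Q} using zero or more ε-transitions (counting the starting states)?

Start with {F, L, Q}.
From F via ε: add N, P.
From N via ε: add K, M.
From M via ε: add C.
From C via ε: add D.
ε-closure = {C, D, F, K, L, M, N, P, Q}, which has 9 states.

9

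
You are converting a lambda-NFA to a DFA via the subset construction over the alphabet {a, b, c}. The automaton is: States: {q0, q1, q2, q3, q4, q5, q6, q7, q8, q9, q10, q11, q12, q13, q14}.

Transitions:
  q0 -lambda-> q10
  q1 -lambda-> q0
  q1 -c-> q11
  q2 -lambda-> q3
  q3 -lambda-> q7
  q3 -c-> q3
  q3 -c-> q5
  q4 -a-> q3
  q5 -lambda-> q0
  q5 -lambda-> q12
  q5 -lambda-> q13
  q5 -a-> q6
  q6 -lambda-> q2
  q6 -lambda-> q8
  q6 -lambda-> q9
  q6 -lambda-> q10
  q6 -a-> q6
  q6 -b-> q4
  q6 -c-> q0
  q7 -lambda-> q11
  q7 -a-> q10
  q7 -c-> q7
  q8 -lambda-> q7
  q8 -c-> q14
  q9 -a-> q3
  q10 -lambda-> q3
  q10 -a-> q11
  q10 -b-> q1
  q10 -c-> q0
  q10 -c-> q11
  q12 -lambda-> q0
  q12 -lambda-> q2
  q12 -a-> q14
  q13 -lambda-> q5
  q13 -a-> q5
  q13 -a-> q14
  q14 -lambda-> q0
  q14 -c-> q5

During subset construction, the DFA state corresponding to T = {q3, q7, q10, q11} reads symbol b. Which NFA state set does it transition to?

{q0, q1, q3, q7, q10, q11}

q10 on b → {q1}.
No b-transition from q3, q7, q11.
Union after reading b: {q1}.
Now take the lambda-closure:
From q1 via lambda: add q0.
From q0 via lambda: add q10.
From q10 via lambda: add q3.
From q3 via lambda: add q7.
From q7 via lambda: add q11.
No new states can be added; the closed set is {q0, q1, q3, q7, q10, q11}.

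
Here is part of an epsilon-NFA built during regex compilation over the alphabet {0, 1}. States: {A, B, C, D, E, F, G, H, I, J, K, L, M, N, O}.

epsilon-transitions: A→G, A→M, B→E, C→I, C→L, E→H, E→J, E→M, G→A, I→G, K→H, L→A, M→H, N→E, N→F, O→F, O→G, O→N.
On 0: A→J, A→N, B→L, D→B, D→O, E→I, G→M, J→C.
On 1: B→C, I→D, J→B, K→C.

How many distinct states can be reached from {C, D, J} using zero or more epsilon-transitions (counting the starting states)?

Start with {C, D, J}.
From C via epsilon: add I, L.
From I via epsilon: add G.
From L via epsilon: add A.
From A via epsilon: add M.
From M via epsilon: add H.
epsilon-closure = {A, C, D, G, H, I, J, L, M}, which has 9 states.

9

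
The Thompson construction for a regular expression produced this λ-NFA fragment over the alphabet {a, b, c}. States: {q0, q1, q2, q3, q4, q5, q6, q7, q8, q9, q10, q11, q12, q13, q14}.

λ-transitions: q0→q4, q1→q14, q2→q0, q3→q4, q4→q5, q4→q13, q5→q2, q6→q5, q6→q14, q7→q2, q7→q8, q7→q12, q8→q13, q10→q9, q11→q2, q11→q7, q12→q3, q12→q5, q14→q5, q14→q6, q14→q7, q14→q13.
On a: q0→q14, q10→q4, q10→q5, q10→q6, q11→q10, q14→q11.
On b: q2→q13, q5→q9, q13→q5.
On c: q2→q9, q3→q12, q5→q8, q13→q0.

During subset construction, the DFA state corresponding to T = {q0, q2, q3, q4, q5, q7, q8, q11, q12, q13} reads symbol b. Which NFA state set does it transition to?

q2 on b → {q13}.
q5 on b → {q9}.
q13 on b → {q5}.
No b-transition from q0, q3, q4, q7, q8, q11, q12.
Union after reading b: {q5, q9, q13}.
Now take the λ-closure:
From q5 via λ: add q2.
From q2 via λ: add q0.
From q0 via λ: add q4.
No new states can be added; the closed set is {q0, q2, q4, q5, q9, q13}.

{q0, q2, q4, q5, q9, q13}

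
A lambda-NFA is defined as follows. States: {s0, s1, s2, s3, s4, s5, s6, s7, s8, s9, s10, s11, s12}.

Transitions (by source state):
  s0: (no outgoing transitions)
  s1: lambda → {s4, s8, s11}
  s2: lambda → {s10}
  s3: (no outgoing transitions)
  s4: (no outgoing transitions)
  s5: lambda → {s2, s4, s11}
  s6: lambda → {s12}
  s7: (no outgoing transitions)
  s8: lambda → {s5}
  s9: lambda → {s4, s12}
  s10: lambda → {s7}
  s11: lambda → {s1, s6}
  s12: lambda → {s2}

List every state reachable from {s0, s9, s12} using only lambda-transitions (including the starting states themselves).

Start with {s0, s9, s12}.
From s9 via lambda: add s4.
From s12 via lambda: add s2.
From s2 via lambda: add s10.
From s10 via lambda: add s7.
No new states can be added; the closed set is {s0, s2, s4, s7, s9, s10, s12}.

{s0, s2, s4, s7, s9, s10, s12}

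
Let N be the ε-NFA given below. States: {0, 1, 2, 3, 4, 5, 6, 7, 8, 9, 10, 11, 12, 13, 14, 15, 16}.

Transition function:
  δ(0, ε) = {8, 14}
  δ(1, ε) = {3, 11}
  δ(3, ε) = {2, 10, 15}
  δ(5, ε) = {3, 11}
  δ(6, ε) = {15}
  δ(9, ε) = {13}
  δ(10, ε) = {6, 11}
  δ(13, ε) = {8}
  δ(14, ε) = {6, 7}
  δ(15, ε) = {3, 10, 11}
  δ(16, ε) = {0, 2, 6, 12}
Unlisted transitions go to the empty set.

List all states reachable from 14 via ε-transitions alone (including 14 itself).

Start with {14}.
From 14 via ε: add 6, 7.
From 6 via ε: add 15.
From 15 via ε: add 3, 10, 11.
From 3 via ε: add 2.
No new states can be added; the closed set is {2, 3, 6, 7, 10, 11, 14, 15}.

{2, 3, 6, 7, 10, 11, 14, 15}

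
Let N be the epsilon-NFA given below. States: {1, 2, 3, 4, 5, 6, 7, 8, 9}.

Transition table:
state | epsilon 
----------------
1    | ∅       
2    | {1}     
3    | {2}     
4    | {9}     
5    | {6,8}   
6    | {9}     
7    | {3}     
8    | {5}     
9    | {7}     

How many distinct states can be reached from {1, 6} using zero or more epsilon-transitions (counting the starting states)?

Start with {1, 6}.
From 6 via epsilon: add 9.
From 9 via epsilon: add 7.
From 7 via epsilon: add 3.
From 3 via epsilon: add 2.
epsilon-closure = {1, 2, 3, 6, 7, 9}, which has 6 states.

6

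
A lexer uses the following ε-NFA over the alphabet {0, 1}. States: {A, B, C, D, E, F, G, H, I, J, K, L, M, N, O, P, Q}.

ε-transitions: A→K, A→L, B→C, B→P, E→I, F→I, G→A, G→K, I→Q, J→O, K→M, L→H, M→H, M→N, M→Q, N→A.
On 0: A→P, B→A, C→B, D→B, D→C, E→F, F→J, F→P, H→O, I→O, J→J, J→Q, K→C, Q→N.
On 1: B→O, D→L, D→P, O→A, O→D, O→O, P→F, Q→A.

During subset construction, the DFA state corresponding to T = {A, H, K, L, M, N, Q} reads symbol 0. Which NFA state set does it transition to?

{A, C, H, K, L, M, N, O, P, Q}

A on 0 → {P}.
H on 0 → {O}.
K on 0 → {C}.
Q on 0 → {N}.
No 0-transition from L, M, N.
Union after reading 0: {C, N, O, P}.
Now take the ε-closure:
From N via ε: add A.
From A via ε: add K, L.
From K via ε: add M.
From L via ε: add H.
From M via ε: add Q.
No new states can be added; the closed set is {A, C, H, K, L, M, N, O, P, Q}.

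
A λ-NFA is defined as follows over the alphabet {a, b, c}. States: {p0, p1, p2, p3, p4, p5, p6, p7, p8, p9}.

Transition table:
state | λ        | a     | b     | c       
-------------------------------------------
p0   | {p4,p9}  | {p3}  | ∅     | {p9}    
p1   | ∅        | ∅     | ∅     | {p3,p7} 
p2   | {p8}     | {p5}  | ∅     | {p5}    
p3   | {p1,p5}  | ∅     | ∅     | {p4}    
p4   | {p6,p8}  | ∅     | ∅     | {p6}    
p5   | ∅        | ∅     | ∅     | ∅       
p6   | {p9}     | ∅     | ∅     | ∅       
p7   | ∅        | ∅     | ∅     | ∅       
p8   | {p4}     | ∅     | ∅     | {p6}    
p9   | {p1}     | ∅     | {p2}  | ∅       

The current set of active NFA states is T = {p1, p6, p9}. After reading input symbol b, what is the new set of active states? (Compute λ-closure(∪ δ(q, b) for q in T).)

{p1, p2, p4, p6, p8, p9}

p9 on b → {p2}.
No b-transition from p1, p6.
Union after reading b: {p2}.
Now take the λ-closure:
From p2 via λ: add p8.
From p8 via λ: add p4.
From p4 via λ: add p6.
From p6 via λ: add p9.
From p9 via λ: add p1.
No new states can be added; the closed set is {p1, p2, p4, p6, p8, p9}.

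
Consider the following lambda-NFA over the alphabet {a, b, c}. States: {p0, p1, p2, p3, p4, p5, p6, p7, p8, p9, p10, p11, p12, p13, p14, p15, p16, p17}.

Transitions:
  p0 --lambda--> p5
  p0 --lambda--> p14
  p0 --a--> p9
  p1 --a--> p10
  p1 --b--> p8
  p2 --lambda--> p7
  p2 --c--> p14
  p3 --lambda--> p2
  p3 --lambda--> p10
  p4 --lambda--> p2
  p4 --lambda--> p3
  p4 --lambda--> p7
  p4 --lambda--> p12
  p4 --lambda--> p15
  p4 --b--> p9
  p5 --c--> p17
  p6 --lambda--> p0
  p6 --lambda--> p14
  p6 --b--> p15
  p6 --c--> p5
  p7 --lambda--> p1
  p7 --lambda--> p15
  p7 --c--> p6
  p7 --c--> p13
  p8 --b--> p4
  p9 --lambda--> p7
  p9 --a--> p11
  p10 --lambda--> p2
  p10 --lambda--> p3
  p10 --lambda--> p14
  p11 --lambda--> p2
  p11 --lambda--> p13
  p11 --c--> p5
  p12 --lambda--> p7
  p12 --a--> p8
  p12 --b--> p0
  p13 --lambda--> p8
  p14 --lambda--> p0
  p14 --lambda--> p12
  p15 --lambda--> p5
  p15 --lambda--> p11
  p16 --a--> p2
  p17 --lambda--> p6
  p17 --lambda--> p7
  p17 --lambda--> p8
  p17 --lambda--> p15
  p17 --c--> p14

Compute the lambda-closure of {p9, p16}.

{p1, p2, p5, p7, p8, p9, p11, p13, p15, p16}

Start with {p9, p16}.
From p9 via lambda: add p7.
From p7 via lambda: add p1, p15.
From p15 via lambda: add p5, p11.
From p11 via lambda: add p2, p13.
From p13 via lambda: add p8.
No new states can be added; the closed set is {p1, p2, p5, p7, p8, p9, p11, p13, p15, p16}.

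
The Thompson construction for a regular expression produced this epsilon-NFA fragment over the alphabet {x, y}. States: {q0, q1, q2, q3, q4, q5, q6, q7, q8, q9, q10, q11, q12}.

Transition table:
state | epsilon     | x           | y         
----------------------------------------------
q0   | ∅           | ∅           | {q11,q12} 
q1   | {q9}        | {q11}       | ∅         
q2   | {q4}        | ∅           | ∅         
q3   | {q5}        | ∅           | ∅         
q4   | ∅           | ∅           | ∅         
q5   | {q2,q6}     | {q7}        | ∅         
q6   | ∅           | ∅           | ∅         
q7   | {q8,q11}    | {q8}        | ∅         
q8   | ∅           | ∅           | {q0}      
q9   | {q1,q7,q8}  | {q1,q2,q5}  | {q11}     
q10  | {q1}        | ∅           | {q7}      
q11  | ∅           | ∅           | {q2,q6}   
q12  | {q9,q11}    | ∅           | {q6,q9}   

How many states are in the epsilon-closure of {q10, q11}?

6

Start with {q10, q11}.
From q10 via epsilon: add q1.
From q1 via epsilon: add q9.
From q9 via epsilon: add q7, q8.
epsilon-closure = {q1, q7, q8, q9, q10, q11}, which has 6 states.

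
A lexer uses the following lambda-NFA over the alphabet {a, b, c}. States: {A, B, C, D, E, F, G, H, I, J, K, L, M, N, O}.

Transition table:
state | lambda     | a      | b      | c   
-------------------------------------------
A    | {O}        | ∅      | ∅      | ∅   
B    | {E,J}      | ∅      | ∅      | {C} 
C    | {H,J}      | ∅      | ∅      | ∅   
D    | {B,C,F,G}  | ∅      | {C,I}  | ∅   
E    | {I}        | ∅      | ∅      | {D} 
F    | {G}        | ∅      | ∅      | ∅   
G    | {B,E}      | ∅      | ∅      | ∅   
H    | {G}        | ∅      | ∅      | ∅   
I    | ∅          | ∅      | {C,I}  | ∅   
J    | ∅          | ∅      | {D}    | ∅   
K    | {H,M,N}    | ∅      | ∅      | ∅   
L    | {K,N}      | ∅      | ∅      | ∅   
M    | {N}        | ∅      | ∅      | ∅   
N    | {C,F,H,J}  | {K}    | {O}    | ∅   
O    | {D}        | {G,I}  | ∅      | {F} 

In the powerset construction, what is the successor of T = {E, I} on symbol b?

{B, C, E, G, H, I, J}

I on b → {C, I}.
No b-transition from E.
Union after reading b: {C, I}.
Now take the lambda-closure:
From C via lambda: add H, J.
From H via lambda: add G.
From G via lambda: add B, E.
No new states can be added; the closed set is {B, C, E, G, H, I, J}.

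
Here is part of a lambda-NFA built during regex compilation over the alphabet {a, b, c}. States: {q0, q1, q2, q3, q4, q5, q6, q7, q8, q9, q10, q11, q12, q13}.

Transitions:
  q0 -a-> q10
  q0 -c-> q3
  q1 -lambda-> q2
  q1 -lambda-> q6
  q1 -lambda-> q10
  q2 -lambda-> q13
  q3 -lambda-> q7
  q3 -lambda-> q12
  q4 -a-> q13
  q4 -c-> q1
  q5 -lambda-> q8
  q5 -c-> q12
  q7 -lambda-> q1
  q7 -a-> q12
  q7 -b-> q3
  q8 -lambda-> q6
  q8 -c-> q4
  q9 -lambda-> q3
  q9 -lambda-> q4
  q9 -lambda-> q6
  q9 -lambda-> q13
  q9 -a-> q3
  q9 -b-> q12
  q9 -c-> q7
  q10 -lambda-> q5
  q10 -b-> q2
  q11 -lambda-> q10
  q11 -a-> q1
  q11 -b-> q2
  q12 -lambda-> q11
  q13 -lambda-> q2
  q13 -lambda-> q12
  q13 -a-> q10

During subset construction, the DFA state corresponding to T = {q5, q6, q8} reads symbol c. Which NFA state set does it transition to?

{q4, q5, q6, q8, q10, q11, q12}

q5 on c → {q12}.
q8 on c → {q4}.
No c-transition from q6.
Union after reading c: {q4, q12}.
Now take the lambda-closure:
From q12 via lambda: add q11.
From q11 via lambda: add q10.
From q10 via lambda: add q5.
From q5 via lambda: add q8.
From q8 via lambda: add q6.
No new states can be added; the closed set is {q4, q5, q6, q8, q10, q11, q12}.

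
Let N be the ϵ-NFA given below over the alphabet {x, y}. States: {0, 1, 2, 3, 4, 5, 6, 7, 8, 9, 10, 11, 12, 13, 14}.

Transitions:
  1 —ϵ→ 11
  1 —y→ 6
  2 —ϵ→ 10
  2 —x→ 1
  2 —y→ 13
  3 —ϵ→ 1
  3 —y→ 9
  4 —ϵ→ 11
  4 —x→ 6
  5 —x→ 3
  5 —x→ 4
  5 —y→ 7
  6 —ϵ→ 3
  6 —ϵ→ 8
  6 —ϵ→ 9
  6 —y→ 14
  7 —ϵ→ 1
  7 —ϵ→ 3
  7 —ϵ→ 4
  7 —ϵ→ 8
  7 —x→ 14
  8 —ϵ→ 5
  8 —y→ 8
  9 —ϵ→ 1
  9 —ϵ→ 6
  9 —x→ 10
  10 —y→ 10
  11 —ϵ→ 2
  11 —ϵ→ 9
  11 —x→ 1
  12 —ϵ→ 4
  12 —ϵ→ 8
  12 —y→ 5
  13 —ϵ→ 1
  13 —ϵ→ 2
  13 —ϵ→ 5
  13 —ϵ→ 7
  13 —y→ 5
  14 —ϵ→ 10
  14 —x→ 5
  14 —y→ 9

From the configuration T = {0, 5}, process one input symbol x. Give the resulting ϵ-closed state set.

5 on x → {3, 4}.
No x-transition from 0.
Union after reading x: {3, 4}.
Now take the ϵ-closure:
From 3 via ϵ: add 1.
From 4 via ϵ: add 11.
From 11 via ϵ: add 2, 9.
From 2 via ϵ: add 10.
From 9 via ϵ: add 6.
From 6 via ϵ: add 8.
From 8 via ϵ: add 5.
No new states can be added; the closed set is {1, 2, 3, 4, 5, 6, 8, 9, 10, 11}.

{1, 2, 3, 4, 5, 6, 8, 9, 10, 11}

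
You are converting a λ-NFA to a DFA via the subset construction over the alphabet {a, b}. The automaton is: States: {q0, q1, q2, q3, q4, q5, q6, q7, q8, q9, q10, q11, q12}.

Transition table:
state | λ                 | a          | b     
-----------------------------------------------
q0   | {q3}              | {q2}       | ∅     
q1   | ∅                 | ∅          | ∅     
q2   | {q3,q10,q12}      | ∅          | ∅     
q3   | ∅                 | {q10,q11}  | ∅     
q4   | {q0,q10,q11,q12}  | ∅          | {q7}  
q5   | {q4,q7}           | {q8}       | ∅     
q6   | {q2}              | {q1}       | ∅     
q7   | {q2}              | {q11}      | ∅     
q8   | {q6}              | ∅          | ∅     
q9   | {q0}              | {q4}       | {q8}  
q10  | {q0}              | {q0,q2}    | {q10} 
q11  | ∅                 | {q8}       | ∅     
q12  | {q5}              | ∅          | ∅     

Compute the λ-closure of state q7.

{q0, q2, q3, q4, q5, q7, q10, q11, q12}

Start with {q7}.
From q7 via λ: add q2.
From q2 via λ: add q3, q10, q12.
From q10 via λ: add q0.
From q12 via λ: add q5.
From q5 via λ: add q4.
From q4 via λ: add q11.
No new states can be added; the closed set is {q0, q2, q3, q4, q5, q7, q10, q11, q12}.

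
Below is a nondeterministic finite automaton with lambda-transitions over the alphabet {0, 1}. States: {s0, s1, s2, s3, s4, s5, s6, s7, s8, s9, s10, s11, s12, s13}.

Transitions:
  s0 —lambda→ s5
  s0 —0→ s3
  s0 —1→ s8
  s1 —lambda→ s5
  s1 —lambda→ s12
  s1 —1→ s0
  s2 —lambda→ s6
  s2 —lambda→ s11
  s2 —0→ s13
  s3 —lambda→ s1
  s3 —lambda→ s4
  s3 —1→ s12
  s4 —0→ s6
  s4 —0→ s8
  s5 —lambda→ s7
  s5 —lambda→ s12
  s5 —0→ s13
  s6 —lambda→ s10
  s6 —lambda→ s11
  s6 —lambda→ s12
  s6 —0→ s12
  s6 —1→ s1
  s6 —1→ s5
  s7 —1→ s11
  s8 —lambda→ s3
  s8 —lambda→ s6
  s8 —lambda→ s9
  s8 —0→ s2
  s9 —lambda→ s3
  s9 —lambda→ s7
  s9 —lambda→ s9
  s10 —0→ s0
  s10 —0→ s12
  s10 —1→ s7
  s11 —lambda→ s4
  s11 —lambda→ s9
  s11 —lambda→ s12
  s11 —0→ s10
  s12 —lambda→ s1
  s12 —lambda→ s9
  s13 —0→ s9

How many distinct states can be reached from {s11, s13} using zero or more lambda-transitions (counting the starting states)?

9

Start with {s11, s13}.
From s11 via lambda: add s4, s9, s12.
From s9 via lambda: add s3, s7.
From s12 via lambda: add s1.
From s1 via lambda: add s5.
lambda-closure = {s1, s3, s4, s5, s7, s9, s11, s12, s13}, which has 9 states.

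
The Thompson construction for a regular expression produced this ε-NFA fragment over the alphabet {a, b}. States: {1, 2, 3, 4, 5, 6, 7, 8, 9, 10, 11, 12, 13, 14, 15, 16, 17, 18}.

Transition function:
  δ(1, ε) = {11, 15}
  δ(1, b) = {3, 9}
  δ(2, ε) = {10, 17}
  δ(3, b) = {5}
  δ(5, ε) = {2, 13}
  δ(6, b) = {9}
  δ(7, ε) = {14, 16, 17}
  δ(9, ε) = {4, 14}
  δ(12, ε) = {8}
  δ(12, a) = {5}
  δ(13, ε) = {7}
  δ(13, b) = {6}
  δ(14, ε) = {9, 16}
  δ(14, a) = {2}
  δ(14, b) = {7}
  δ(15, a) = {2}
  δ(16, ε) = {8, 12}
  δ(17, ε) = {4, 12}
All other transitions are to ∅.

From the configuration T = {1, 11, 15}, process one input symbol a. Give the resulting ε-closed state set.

{2, 4, 8, 10, 12, 17}

15 on a → {2}.
No a-transition from 1, 11.
Union after reading a: {2}.
Now take the ε-closure:
From 2 via ε: add 10, 17.
From 17 via ε: add 4, 12.
From 12 via ε: add 8.
No new states can be added; the closed set is {2, 4, 8, 10, 12, 17}.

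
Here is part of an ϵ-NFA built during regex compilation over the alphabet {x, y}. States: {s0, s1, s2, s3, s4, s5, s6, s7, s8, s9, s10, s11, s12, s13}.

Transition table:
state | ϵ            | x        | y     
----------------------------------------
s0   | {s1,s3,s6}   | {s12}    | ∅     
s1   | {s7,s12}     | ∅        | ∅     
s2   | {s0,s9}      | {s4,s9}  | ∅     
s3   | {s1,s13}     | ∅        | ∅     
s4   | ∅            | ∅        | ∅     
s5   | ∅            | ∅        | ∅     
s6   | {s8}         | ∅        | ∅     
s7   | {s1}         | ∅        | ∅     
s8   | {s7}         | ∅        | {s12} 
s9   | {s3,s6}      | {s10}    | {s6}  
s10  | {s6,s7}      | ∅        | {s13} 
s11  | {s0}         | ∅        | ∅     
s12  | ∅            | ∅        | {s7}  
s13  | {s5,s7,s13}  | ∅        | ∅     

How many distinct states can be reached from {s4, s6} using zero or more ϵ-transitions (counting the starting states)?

6

Start with {s4, s6}.
From s6 via ϵ: add s8.
From s8 via ϵ: add s7.
From s7 via ϵ: add s1.
From s1 via ϵ: add s12.
ϵ-closure = {s1, s4, s6, s7, s8, s12}, which has 6 states.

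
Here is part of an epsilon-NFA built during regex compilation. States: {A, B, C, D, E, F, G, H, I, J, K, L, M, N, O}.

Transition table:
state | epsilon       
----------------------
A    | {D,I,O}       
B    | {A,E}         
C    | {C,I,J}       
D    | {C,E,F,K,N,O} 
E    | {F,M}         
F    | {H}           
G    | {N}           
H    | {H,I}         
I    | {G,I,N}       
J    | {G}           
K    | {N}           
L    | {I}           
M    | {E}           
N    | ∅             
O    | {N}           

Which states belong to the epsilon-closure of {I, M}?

Start with {I, M}.
From I via epsilon: add G, N.
From M via epsilon: add E.
From E via epsilon: add F.
From F via epsilon: add H.
No new states can be added; the closed set is {E, F, G, H, I, M, N}.

{E, F, G, H, I, M, N}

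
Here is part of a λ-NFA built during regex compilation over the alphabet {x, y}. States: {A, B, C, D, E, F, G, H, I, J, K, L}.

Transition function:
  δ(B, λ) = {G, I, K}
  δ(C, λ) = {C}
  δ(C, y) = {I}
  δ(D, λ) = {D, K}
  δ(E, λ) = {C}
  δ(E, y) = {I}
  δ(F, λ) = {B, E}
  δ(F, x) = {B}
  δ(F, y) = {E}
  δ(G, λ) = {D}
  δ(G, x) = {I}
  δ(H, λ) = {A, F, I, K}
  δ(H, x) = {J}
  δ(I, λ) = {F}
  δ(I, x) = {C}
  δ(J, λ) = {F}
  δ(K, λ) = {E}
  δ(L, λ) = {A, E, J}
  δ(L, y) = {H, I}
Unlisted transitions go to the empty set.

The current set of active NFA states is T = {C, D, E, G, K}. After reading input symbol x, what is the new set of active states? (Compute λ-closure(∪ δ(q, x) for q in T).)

G on x → {I}.
No x-transition from C, D, E, K.
Union after reading x: {I}.
Now take the λ-closure:
From I via λ: add F.
From F via λ: add B, E.
From B via λ: add G, K.
From E via λ: add C.
From G via λ: add D.
No new states can be added; the closed set is {B, C, D, E, F, G, I, K}.

{B, C, D, E, F, G, I, K}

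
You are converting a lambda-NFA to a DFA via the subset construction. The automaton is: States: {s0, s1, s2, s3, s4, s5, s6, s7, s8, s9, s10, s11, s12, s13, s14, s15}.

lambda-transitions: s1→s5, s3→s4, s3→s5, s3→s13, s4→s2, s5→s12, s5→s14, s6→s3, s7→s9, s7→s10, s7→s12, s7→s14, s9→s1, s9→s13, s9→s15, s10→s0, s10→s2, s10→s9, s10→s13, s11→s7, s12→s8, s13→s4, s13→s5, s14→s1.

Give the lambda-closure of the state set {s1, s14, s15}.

Start with {s1, s14, s15}.
From s1 via lambda: add s5.
From s5 via lambda: add s12.
From s12 via lambda: add s8.
No new states can be added; the closed set is {s1, s5, s8, s12, s14, s15}.

{s1, s5, s8, s12, s14, s15}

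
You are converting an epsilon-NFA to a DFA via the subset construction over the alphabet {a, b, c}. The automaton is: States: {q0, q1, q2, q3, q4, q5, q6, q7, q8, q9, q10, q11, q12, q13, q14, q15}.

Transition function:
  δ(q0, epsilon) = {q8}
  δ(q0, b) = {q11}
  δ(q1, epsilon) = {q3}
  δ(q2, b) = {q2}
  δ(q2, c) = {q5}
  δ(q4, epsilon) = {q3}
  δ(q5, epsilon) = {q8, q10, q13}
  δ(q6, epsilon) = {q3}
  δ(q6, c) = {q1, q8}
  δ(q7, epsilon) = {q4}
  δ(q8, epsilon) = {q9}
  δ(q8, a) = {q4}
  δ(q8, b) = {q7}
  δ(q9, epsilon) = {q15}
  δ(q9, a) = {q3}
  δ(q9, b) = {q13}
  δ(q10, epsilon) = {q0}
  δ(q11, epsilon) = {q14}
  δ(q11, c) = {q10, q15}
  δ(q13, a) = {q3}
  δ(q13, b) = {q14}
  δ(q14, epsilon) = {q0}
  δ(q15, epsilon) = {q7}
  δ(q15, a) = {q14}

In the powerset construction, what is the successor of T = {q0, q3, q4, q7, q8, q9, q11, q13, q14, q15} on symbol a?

{q0, q3, q4, q7, q8, q9, q14, q15}

q8 on a → {q4}.
q9 on a → {q3}.
q13 on a → {q3}.
q15 on a → {q14}.
No a-transition from q0, q3, q4, q7, q11, q14.
Union after reading a: {q3, q4, q14}.
Now take the epsilon-closure:
From q14 via epsilon: add q0.
From q0 via epsilon: add q8.
From q8 via epsilon: add q9.
From q9 via epsilon: add q15.
From q15 via epsilon: add q7.
No new states can be added; the closed set is {q0, q3, q4, q7, q8, q9, q14, q15}.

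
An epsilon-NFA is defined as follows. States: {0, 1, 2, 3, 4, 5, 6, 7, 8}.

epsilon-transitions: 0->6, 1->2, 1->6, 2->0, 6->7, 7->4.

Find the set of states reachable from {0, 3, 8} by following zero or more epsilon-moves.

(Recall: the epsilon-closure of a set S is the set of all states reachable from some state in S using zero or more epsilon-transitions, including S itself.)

{0, 3, 4, 6, 7, 8}

Start with {0, 3, 8}.
From 0 via epsilon: add 6.
From 6 via epsilon: add 7.
From 7 via epsilon: add 4.
No new states can be added; the closed set is {0, 3, 4, 6, 7, 8}.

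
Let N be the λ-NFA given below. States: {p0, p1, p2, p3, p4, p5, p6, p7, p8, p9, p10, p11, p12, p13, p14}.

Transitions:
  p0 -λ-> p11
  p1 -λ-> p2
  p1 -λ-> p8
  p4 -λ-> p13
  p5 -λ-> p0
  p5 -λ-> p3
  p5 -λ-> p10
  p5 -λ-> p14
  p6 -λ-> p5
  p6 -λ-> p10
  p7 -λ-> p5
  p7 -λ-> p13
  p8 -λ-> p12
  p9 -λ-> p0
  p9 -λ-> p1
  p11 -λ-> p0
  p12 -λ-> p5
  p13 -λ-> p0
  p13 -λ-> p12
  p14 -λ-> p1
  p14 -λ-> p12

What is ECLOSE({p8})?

{p0, p1, p2, p3, p5, p8, p10, p11, p12, p14}

Start with {p8}.
From p8 via λ: add p12.
From p12 via λ: add p5.
From p5 via λ: add p0, p3, p10, p14.
From p0 via λ: add p11.
From p14 via λ: add p1.
From p1 via λ: add p2.
No new states can be added; the closed set is {p0, p1, p2, p3, p5, p8, p10, p11, p12, p14}.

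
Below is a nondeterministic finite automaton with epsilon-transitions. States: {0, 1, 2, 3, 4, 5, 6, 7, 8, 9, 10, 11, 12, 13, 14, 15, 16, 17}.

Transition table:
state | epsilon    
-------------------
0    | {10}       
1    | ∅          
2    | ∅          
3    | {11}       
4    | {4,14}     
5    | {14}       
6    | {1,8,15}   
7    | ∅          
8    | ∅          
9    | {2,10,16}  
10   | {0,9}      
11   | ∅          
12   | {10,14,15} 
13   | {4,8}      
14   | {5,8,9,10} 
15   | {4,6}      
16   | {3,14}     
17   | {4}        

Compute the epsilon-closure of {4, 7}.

{0, 2, 3, 4, 5, 7, 8, 9, 10, 11, 14, 16}

Start with {4, 7}.
From 4 via epsilon: add 14.
From 14 via epsilon: add 5, 8, 9, 10.
From 9 via epsilon: add 2, 16.
From 10 via epsilon: add 0.
From 16 via epsilon: add 3.
From 3 via epsilon: add 11.
No new states can be added; the closed set is {0, 2, 3, 4, 5, 7, 8, 9, 10, 11, 14, 16}.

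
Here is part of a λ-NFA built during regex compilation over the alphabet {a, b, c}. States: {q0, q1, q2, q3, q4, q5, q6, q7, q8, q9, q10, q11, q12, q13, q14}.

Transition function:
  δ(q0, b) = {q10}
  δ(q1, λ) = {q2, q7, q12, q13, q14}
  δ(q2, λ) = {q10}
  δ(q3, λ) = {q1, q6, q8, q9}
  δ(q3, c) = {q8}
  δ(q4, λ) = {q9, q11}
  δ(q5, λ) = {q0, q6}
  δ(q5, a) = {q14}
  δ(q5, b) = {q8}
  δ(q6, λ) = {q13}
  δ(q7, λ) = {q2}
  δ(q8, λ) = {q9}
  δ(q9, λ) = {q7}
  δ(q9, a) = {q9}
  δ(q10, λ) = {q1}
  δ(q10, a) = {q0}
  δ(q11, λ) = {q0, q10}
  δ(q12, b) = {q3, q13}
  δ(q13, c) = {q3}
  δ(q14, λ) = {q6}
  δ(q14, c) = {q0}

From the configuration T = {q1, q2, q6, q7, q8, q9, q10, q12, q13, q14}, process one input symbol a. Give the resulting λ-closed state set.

{q0, q1, q2, q6, q7, q9, q10, q12, q13, q14}

q9 on a → {q9}.
q10 on a → {q0}.
No a-transition from q1, q2, q6, q7, q8, q12, q13, q14.
Union after reading a: {q0, q9}.
Now take the λ-closure:
From q9 via λ: add q7.
From q7 via λ: add q2.
From q2 via λ: add q10.
From q10 via λ: add q1.
From q1 via λ: add q12, q13, q14.
From q14 via λ: add q6.
No new states can be added; the closed set is {q0, q1, q2, q6, q7, q9, q10, q12, q13, q14}.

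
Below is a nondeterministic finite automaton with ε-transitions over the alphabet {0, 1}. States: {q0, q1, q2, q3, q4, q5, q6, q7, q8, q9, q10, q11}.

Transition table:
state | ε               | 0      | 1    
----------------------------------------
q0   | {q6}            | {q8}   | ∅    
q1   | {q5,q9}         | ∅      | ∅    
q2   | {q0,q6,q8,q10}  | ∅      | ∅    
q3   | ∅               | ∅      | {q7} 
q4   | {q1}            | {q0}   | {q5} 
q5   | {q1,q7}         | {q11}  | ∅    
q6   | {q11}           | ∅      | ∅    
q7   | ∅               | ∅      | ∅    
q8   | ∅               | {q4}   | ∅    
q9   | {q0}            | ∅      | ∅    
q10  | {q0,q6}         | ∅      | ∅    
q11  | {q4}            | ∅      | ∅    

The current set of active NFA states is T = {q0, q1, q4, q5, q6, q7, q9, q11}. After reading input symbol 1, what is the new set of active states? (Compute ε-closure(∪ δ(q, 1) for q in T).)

q4 on 1 → {q5}.
No 1-transition from q0, q1, q5, q6, q7, q9, q11.
Union after reading 1: {q5}.
Now take the ε-closure:
From q5 via ε: add q1, q7.
From q1 via ε: add q9.
From q9 via ε: add q0.
From q0 via ε: add q6.
From q6 via ε: add q11.
From q11 via ε: add q4.
No new states can be added; the closed set is {q0, q1, q4, q5, q6, q7, q9, q11}.

{q0, q1, q4, q5, q6, q7, q9, q11}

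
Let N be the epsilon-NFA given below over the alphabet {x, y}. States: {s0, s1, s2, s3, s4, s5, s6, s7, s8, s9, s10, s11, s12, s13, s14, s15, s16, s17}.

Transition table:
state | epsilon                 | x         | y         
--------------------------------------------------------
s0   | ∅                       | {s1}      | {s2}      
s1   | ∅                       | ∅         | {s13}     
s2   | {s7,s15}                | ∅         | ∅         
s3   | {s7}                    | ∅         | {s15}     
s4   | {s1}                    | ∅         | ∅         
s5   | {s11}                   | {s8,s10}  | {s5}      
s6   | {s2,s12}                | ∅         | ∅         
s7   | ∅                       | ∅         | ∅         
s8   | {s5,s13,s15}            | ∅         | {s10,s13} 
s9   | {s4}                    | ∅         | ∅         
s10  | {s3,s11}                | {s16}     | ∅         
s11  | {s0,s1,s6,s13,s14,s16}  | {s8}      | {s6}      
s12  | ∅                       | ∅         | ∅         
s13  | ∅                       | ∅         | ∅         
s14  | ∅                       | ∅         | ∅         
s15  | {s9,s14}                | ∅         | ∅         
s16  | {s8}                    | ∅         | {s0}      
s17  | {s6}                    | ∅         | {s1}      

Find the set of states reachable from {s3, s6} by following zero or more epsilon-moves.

Start with {s3, s6}.
From s3 via epsilon: add s7.
From s6 via epsilon: add s2, s12.
From s2 via epsilon: add s15.
From s15 via epsilon: add s9, s14.
From s9 via epsilon: add s4.
From s4 via epsilon: add s1.
No new states can be added; the closed set is {s1, s2, s3, s4, s6, s7, s9, s12, s14, s15}.

{s1, s2, s3, s4, s6, s7, s9, s12, s14, s15}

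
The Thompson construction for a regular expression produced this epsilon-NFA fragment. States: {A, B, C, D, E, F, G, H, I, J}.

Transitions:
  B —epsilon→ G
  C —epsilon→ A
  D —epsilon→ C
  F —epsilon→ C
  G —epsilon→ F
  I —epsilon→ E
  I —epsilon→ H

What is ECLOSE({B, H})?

{A, B, C, F, G, H}

Start with {B, H}.
From B via epsilon: add G.
From G via epsilon: add F.
From F via epsilon: add C.
From C via epsilon: add A.
No new states can be added; the closed set is {A, B, C, F, G, H}.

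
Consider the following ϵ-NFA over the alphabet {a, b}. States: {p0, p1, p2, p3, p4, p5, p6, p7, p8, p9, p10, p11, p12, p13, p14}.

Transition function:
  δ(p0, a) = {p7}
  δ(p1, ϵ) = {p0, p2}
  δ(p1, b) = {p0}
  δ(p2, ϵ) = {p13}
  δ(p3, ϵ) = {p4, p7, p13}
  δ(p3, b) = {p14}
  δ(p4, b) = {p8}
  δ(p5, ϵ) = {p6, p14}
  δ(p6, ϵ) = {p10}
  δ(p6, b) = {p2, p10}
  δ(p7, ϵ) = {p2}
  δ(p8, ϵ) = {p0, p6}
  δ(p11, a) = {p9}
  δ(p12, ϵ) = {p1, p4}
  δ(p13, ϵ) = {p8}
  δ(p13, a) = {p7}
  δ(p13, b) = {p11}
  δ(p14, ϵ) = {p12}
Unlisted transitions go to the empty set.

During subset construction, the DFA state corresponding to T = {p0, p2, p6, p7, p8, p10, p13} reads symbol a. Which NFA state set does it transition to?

{p0, p2, p6, p7, p8, p10, p13}

p0 on a → {p7}.
p13 on a → {p7}.
No a-transition from p2, p6, p7, p8, p10.
Union after reading a: {p7}.
Now take the ϵ-closure:
From p7 via ϵ: add p2.
From p2 via ϵ: add p13.
From p13 via ϵ: add p8.
From p8 via ϵ: add p0, p6.
From p6 via ϵ: add p10.
No new states can be added; the closed set is {p0, p2, p6, p7, p8, p10, p13}.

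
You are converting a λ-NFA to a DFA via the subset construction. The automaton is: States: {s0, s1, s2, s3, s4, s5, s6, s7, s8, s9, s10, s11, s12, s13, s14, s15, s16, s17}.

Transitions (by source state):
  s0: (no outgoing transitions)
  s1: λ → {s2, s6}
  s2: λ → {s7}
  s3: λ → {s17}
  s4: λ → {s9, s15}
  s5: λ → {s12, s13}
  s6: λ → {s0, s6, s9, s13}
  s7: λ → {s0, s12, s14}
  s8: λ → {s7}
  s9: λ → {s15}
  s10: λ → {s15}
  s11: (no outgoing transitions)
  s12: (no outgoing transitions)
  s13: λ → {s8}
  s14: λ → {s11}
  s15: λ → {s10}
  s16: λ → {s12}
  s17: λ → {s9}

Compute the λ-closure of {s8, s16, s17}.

Start with {s8, s16, s17}.
From s8 via λ: add s7.
From s16 via λ: add s12.
From s17 via λ: add s9.
From s7 via λ: add s0, s14.
From s9 via λ: add s15.
From s14 via λ: add s11.
From s15 via λ: add s10.
No new states can be added; the closed set is {s0, s7, s8, s9, s10, s11, s12, s14, s15, s16, s17}.

{s0, s7, s8, s9, s10, s11, s12, s14, s15, s16, s17}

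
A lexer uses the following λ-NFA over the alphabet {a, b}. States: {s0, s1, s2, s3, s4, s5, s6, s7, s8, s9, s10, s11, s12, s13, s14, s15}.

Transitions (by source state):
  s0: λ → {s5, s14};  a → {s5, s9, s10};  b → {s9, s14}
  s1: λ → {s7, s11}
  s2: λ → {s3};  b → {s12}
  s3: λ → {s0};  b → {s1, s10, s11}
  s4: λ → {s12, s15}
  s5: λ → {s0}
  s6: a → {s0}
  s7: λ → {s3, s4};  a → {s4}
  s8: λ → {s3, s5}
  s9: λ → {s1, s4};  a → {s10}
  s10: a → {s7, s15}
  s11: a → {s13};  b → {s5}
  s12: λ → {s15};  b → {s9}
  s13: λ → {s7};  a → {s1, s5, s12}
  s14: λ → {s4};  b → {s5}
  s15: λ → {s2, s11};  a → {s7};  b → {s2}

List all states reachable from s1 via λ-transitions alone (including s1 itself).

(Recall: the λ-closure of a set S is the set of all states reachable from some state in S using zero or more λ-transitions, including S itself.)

{s0, s1, s2, s3, s4, s5, s7, s11, s12, s14, s15}

Start with {s1}.
From s1 via λ: add s7, s11.
From s7 via λ: add s3, s4.
From s3 via λ: add s0.
From s4 via λ: add s12, s15.
From s0 via λ: add s5, s14.
From s15 via λ: add s2.
No new states can be added; the closed set is {s0, s1, s2, s3, s4, s5, s7, s11, s12, s14, s15}.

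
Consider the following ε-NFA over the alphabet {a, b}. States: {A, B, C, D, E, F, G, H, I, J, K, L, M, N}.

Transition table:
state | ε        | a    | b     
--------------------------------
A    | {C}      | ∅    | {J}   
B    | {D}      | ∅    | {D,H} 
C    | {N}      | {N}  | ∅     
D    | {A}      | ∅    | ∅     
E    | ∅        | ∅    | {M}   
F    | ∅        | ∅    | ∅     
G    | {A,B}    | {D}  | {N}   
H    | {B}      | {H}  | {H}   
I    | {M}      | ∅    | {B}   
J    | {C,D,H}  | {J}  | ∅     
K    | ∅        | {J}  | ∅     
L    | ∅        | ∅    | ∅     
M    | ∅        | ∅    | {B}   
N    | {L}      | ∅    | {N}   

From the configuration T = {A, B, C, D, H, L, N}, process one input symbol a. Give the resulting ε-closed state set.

{A, B, C, D, H, L, N}

C on a → {N}.
H on a → {H}.
No a-transition from A, B, D, L, N.
Union after reading a: {H, N}.
Now take the ε-closure:
From H via ε: add B.
From N via ε: add L.
From B via ε: add D.
From D via ε: add A.
From A via ε: add C.
No new states can be added; the closed set is {A, B, C, D, H, L, N}.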